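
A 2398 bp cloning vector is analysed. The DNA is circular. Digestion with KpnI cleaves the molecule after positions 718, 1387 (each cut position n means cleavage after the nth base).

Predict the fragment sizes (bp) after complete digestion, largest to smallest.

1729, 669 bp

Circular molecule, 2 cuts → 2 fragments:
  1387 − 718 = 669 bp
  wrap: 2398 − 1387 + 718 = 1729 bp
Sorted largest to smallest: 1729, 669 bp.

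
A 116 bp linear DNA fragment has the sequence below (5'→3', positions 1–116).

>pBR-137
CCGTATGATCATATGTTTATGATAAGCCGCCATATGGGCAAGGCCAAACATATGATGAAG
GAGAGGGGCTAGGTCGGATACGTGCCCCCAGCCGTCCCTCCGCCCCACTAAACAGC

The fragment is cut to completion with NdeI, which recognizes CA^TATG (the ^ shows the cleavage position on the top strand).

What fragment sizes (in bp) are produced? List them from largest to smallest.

66, 21, 18, 11 bp

NdeI sites (CATATG) start at positions 10, 31, 49.
NdeI cuts after base 2 of each site, so after positions 11, 32, 50.
Linear molecule, 3 cuts → 4 fragments:
  1–11 → 11 bp
  12–32 → 21 bp
  33–50 → 18 bp
  51–116 → 66 bp
Sorted largest to smallest: 66, 21, 18, 11 bp.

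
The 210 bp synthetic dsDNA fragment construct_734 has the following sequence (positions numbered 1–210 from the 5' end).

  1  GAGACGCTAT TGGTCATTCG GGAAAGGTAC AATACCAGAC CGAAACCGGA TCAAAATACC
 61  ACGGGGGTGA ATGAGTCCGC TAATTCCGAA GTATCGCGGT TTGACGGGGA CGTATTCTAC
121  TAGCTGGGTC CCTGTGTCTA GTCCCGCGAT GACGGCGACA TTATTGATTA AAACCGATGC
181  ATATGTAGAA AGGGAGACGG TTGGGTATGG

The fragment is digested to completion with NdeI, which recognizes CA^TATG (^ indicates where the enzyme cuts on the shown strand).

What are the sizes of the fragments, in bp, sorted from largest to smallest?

The NdeI site (CATATG) starts at position 180.
NdeI cuts after base 2 of each site, so after position 181.
Linear molecule, 1 cut → 2 fragments:
  1–181 → 181 bp
  182–210 → 29 bp
Sorted largest to smallest: 181, 29 bp.

181, 29 bp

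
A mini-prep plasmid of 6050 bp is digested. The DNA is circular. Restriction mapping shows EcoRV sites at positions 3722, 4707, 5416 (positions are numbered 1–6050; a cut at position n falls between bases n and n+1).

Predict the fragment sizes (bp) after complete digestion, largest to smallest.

4356, 985, 709 bp

Circular molecule, 3 cuts → 3 fragments:
  4707 − 3722 = 985 bp
  5416 − 4707 = 709 bp
  wrap: 6050 − 5416 + 3722 = 4356 bp
Sorted largest to smallest: 4356, 985, 709 bp.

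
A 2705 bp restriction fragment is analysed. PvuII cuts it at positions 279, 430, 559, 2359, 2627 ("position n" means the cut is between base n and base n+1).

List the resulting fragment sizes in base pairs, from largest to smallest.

Linear molecule, 5 cuts → 6 fragments:
  279 − 0 = 279 bp
  430 − 279 = 151 bp
  559 − 430 = 129 bp
  2359 − 559 = 1800 bp
  2627 − 2359 = 268 bp
  2705 − 2627 = 78 bp
Sorted largest to smallest: 1800, 279, 268, 151, 129, 78 bp.

1800, 279, 268, 151, 129, 78 bp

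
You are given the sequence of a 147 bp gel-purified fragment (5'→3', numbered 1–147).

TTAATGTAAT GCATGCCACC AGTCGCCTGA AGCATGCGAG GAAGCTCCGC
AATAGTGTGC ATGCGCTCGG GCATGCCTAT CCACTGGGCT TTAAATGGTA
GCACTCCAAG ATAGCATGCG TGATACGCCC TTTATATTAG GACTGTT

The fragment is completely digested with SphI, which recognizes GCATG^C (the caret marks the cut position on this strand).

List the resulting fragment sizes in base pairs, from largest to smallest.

SphI sites (GCATGC) start at positions 11, 32, 59, 71, 114.
SphI cuts after base 5 of each site (before the last base), so after positions 15, 36, 63, 75, 118.
Linear molecule, 5 cuts → 6 fragments:
  1–15 → 15 bp
  16–36 → 21 bp
  37–63 → 27 bp
  64–75 → 12 bp
  76–118 → 43 bp
  119–147 → 29 bp
Sorted largest to smallest: 43, 29, 27, 21, 15, 12 bp.

43, 29, 27, 21, 15, 12 bp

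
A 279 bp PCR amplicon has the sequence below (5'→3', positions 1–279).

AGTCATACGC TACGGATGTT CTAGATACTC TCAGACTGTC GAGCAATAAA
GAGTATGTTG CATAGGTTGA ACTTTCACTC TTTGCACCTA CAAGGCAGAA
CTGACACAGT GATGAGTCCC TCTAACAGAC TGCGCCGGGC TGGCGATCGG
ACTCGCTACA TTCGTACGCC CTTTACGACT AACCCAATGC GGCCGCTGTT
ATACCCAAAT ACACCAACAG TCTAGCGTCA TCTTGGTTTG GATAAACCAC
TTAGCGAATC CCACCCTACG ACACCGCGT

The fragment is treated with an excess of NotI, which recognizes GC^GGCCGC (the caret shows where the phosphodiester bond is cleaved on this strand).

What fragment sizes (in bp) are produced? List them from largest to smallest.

The NotI site (GCGGCCGC) starts at position 189.
NotI cuts after base 2 of each site, so after position 190.
Linear molecule, 1 cut → 2 fragments:
  1–190 → 190 bp
  191–279 → 89 bp
Sorted largest to smallest: 190, 89 bp.

190, 89 bp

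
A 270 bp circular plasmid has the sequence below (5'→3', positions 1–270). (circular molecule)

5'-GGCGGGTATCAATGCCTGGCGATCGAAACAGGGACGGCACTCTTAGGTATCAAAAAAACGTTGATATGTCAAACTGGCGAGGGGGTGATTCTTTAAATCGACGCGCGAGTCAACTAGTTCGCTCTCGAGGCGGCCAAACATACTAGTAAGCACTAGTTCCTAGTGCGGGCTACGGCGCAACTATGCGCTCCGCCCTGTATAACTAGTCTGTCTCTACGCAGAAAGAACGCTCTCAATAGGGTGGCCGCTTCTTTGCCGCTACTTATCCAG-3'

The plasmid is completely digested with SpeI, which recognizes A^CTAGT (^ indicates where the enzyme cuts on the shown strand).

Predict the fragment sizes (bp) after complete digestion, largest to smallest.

181, 50, 29, 10 bp

SpeI sites (ACTAGT) start at positions 113, 142, 152, 202.
SpeI cuts after the first base of each site, so after positions 113, 142, 152, 202.
Circular molecule, 4 cuts → 4 fragments:
  114–142 → 29 bp
  143–152 → 10 bp
  153–202 → 50 bp
  203–270 then 1–113 → 68 + 113 = 181 bp
Sorted largest to smallest: 181, 50, 29, 10 bp.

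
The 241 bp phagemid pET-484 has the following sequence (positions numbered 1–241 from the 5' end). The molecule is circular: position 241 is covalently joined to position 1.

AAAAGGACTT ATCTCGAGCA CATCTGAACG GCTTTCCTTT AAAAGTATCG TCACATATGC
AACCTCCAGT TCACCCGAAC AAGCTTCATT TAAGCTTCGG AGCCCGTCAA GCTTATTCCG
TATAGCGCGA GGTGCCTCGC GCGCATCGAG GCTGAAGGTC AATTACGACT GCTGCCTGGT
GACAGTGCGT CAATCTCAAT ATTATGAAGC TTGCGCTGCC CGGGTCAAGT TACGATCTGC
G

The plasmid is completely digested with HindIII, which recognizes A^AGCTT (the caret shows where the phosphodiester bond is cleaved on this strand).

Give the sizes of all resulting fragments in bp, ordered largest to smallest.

115, 98, 17, 11 bp

HindIII sites (AAGCTT) start at positions 81, 92, 109, 207.
HindIII cuts after the first base of each site, so after positions 81, 92, 109, 207.
Circular molecule, 4 cuts → 4 fragments:
  82–92 → 11 bp
  93–109 → 17 bp
  110–207 → 98 bp
  208–241 then 1–81 → 34 + 81 = 115 bp
Sorted largest to smallest: 115, 98, 17, 11 bp.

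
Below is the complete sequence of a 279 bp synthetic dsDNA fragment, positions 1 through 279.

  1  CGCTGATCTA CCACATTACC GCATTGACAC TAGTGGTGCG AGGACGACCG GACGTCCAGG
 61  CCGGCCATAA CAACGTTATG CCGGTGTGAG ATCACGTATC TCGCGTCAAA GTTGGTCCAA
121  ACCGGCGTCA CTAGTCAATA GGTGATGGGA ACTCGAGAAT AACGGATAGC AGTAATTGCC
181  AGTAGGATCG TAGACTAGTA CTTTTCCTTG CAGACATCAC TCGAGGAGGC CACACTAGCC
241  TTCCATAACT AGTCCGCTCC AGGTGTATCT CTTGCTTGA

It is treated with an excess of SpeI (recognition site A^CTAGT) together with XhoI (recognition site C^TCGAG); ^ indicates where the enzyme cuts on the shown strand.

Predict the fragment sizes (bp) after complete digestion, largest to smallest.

101, 42, 31, 29, 28, 26, 22 bp

SpeI sites (ACTAGT) start at positions 29, 130, 194, 248.
SpeI cuts after the first base of each site, so after positions 29, 130, 194, 248.
XhoI sites (CTCGAG) start at positions 152, 220.
XhoI cuts after the first base of each site, so after positions 152, 220.
Combined cut positions: 29, 130, 152, 194, 220, 248.
Linear molecule, 6 cuts → 7 fragments:
  1–29 → 29 bp
  30–130 → 101 bp
  131–152 → 22 bp
  153–194 → 42 bp
  195–220 → 26 bp
  221–248 → 28 bp
  249–279 → 31 bp
Sorted largest to smallest: 101, 42, 31, 29, 28, 26, 22 bp.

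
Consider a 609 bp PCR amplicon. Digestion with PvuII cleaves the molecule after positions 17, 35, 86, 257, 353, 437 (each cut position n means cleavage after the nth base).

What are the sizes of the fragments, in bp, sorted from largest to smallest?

Linear molecule, 6 cuts → 7 fragments:
  17 − 0 = 17 bp
  35 − 17 = 18 bp
  86 − 35 = 51 bp
  257 − 86 = 171 bp
  353 − 257 = 96 bp
  437 − 353 = 84 bp
  609 − 437 = 172 bp
Sorted largest to smallest: 172, 171, 96, 84, 51, 18, 17 bp.

172, 171, 96, 84, 51, 18, 17 bp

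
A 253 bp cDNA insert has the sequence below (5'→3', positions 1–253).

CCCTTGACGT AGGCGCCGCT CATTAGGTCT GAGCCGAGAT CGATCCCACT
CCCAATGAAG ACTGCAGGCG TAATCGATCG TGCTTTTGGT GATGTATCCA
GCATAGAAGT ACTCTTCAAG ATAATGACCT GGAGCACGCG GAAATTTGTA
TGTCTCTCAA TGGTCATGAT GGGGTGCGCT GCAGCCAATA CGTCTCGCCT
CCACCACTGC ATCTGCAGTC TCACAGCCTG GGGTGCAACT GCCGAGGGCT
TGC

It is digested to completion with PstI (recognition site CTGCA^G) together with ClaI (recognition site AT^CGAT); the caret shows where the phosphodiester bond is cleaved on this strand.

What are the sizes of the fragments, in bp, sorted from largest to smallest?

PstI sites (CTGCAG) start at positions 62, 179, 213.
PstI cuts after base 5 of each site (before the last base), so after positions 66, 183, 217.
ClaI sites (ATCGAT) start at positions 39, 73.
ClaI cuts after base 2 of each site, so after positions 40, 74.
Combined cut positions: 40, 66, 74, 183, 217.
Linear molecule, 5 cuts → 6 fragments:
  1–40 → 40 bp
  41–66 → 26 bp
  67–74 → 8 bp
  75–183 → 109 bp
  184–217 → 34 bp
  218–253 → 36 bp
Sorted largest to smallest: 109, 40, 36, 34, 26, 8 bp.

109, 40, 36, 34, 26, 8 bp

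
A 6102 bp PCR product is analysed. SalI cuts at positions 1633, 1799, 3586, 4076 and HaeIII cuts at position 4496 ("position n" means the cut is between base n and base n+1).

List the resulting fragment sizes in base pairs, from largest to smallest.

1787, 1633, 1606, 490, 420, 166 bp

Combined cut positions (sorted): 1633, 1799, 3586, 4076, 4496.
Linear molecule, 5 cuts → 6 fragments:
  1633 − 0 = 1633 bp
  1799 − 1633 = 166 bp
  3586 − 1799 = 1787 bp
  4076 − 3586 = 490 bp
  4496 − 4076 = 420 bp
  6102 − 4496 = 1606 bp
Sorted largest to smallest: 1787, 1633, 1606, 490, 420, 166 bp.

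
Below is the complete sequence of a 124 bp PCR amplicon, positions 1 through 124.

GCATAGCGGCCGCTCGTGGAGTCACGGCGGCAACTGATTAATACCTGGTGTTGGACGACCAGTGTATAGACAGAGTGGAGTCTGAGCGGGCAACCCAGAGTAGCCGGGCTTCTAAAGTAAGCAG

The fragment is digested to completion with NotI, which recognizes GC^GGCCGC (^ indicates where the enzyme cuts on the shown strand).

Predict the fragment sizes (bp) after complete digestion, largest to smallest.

117, 7 bp

The NotI site (GCGGCCGC) starts at position 6.
NotI cuts after base 2 of each site, so after position 7.
Linear molecule, 1 cut → 2 fragments:
  1–7 → 7 bp
  8–124 → 117 bp
Sorted largest to smallest: 117, 7 bp.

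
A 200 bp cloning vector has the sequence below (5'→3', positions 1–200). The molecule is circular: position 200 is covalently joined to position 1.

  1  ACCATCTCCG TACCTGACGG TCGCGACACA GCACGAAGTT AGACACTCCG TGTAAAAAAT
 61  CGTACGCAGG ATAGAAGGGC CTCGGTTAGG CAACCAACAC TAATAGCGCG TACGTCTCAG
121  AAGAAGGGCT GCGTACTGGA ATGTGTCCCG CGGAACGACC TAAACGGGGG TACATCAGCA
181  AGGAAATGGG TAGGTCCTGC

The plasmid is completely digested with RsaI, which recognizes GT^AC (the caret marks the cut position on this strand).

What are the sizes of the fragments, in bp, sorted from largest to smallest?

52, 48, 40, 37, 23 bp

RsaI sites (GTAC) start at positions 10, 62, 110, 133, 170.
RsaI cuts after base 2 of each site, so after positions 11, 63, 111, 134, 171.
Circular molecule, 5 cuts → 5 fragments:
  12–63 → 52 bp
  64–111 → 48 bp
  112–134 → 23 bp
  135–171 → 37 bp
  172–200 then 1–11 → 29 + 11 = 40 bp
Sorted largest to smallest: 52, 48, 40, 37, 23 bp.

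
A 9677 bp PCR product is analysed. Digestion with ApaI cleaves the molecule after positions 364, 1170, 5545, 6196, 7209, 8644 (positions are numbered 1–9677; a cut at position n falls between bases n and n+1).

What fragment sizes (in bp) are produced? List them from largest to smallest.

4375, 1435, 1033, 1013, 806, 651, 364 bp

Linear molecule, 6 cuts → 7 fragments:
  364 − 0 = 364 bp
  1170 − 364 = 806 bp
  5545 − 1170 = 4375 bp
  6196 − 5545 = 651 bp
  7209 − 6196 = 1013 bp
  8644 − 7209 = 1435 bp
  9677 − 8644 = 1033 bp
Sorted largest to smallest: 4375, 1435, 1033, 1013, 806, 651, 364 bp.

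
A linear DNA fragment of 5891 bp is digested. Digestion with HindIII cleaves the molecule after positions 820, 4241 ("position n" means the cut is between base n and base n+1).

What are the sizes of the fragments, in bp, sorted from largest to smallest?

Linear molecule, 2 cuts → 3 fragments:
  820 − 0 = 820 bp
  4241 − 820 = 3421 bp
  5891 − 4241 = 1650 bp
Sorted largest to smallest: 3421, 1650, 820 bp.

3421, 1650, 820 bp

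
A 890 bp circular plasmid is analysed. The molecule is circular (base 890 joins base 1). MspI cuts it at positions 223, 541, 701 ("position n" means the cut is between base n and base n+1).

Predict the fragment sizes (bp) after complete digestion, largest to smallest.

412, 318, 160 bp

Circular molecule, 3 cuts → 3 fragments:
  541 − 223 = 318 bp
  701 − 541 = 160 bp
  wrap: 890 − 701 + 223 = 412 bp
Sorted largest to smallest: 412, 318, 160 bp.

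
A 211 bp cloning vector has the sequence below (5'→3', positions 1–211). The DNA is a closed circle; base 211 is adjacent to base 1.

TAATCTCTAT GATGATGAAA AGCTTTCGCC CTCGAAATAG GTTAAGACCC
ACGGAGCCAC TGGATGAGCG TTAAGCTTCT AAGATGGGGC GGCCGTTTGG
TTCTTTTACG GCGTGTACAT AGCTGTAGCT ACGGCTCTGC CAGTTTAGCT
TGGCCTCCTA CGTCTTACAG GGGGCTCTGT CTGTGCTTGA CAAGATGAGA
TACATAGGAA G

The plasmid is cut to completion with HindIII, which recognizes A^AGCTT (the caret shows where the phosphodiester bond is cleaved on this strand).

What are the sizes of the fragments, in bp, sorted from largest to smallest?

HindIII sites (AAGCTT) start at positions 20, 73.
HindIII cuts after the first base of each site, so after positions 20, 73.
Circular molecule, 2 cuts → 2 fragments:
  21–73 → 53 bp
  74–211 then 1–20 → 138 + 20 = 158 bp
Sorted largest to smallest: 158, 53 bp.

158, 53 bp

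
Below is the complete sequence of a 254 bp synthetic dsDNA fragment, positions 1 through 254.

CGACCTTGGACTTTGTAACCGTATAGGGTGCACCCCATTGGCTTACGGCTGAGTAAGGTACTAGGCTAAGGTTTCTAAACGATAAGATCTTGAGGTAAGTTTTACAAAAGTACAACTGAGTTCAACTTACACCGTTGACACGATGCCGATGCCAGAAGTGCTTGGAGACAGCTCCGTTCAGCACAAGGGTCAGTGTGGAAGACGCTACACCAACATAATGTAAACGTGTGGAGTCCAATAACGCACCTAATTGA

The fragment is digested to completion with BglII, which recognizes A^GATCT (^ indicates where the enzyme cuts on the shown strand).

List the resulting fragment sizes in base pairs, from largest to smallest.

169, 85 bp

The BglII site (AGATCT) starts at position 85.
BglII cuts after the first base of each site, so after position 85.
Linear molecule, 1 cut → 2 fragments:
  1–85 → 85 bp
  86–254 → 169 bp
Sorted largest to smallest: 169, 85 bp.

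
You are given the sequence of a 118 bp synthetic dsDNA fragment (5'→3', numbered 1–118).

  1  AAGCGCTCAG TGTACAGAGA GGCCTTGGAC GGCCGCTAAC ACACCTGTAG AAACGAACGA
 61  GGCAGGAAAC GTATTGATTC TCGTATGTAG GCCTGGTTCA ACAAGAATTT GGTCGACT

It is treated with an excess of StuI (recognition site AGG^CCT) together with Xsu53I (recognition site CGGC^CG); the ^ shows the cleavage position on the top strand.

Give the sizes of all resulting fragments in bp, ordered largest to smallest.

StuI sites (AGGCCT) start at positions 20, 89.
StuI cuts after base 3 of each site, so after positions 22, 91.
The Xsu53I site (CGGCCG) starts at position 30.
Xsu53I cuts after base 4 of each site, so after position 33.
Combined cut positions: 22, 33, 91.
Linear molecule, 3 cuts → 4 fragments:
  1–22 → 22 bp
  23–33 → 11 bp
  34–91 → 58 bp
  92–118 → 27 bp
Sorted largest to smallest: 58, 27, 22, 11 bp.

58, 27, 22, 11 bp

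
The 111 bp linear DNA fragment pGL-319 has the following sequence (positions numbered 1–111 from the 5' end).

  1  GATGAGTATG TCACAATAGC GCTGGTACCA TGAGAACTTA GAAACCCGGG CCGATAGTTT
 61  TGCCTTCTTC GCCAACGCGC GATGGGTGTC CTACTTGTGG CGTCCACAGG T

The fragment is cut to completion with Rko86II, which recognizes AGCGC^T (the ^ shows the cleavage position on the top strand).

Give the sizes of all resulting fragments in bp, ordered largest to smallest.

The Rko86II site (AGCGCT) starts at position 18.
Rko86II cuts after base 5 of each site (before the last base), so after position 22.
Linear molecule, 1 cut → 2 fragments:
  1–22 → 22 bp
  23–111 → 89 bp
Sorted largest to smallest: 89, 22 bp.

89, 22 bp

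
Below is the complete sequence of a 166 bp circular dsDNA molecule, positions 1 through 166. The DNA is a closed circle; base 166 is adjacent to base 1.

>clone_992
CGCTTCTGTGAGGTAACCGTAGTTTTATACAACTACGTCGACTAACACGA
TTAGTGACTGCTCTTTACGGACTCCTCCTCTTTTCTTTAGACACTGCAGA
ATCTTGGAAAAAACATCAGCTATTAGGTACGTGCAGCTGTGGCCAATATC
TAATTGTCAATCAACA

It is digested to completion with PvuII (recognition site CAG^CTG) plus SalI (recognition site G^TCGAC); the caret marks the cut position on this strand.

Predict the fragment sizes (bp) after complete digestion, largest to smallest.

99, 67 bp

The PvuII site (CAGCTG) starts at position 134.
PvuII cuts after base 3 of each site, so after position 136.
The SalI site (GTCGAC) starts at position 37.
SalI cuts after the first base of each site, so after position 37.
Combined cut positions: 37, 136.
Circular molecule, 2 cuts → 2 fragments:
  38–136 → 99 bp
  137–166 then 1–37 → 30 + 37 = 67 bp
Sorted largest to smallest: 99, 67 bp.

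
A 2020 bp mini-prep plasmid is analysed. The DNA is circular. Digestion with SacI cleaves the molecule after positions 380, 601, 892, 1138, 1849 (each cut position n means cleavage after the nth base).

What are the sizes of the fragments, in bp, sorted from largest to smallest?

711, 551, 291, 246, 221 bp

Circular molecule, 5 cuts → 5 fragments:
  601 − 380 = 221 bp
  892 − 601 = 291 bp
  1138 − 892 = 246 bp
  1849 − 1138 = 711 bp
  wrap: 2020 − 1849 + 380 = 551 bp
Sorted largest to smallest: 711, 551, 291, 246, 221 bp.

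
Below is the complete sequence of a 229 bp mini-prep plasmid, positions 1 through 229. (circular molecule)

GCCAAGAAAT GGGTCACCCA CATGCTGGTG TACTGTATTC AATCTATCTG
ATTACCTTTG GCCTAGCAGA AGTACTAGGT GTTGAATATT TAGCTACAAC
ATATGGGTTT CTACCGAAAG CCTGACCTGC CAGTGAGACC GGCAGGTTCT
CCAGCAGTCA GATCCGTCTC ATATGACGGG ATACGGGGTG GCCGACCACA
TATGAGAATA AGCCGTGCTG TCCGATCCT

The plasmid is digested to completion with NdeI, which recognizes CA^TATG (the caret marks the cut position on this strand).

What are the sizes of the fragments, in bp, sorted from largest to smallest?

NdeI sites (CATATG) start at positions 100, 170, 199.
NdeI cuts after base 2 of each site, so after positions 101, 171, 200.
Circular molecule, 3 cuts → 3 fragments:
  102–171 → 70 bp
  172–200 → 29 bp
  201–229 then 1–101 → 29 + 101 = 130 bp
Sorted largest to smallest: 130, 70, 29 bp.

130, 70, 29 bp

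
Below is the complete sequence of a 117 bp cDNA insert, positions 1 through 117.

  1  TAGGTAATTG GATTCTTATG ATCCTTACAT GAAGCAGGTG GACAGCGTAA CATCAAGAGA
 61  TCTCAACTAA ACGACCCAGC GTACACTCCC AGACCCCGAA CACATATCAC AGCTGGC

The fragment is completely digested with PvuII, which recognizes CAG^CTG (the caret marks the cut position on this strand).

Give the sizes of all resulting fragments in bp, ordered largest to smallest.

The PvuII site (CAGCTG) starts at position 110.
PvuII cuts after base 3 of each site, so after position 112.
Linear molecule, 1 cut → 2 fragments:
  1–112 → 112 bp
  113–117 → 5 bp
Sorted largest to smallest: 112, 5 bp.

112, 5 bp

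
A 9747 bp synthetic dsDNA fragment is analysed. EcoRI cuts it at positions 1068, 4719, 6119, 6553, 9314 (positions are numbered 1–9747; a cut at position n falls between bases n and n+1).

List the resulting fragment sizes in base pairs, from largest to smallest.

3651, 2761, 1400, 1068, 434, 433 bp

Linear molecule, 5 cuts → 6 fragments:
  1068 − 0 = 1068 bp
  4719 − 1068 = 3651 bp
  6119 − 4719 = 1400 bp
  6553 − 6119 = 434 bp
  9314 − 6553 = 2761 bp
  9747 − 9314 = 433 bp
Sorted largest to smallest: 3651, 2761, 1400, 1068, 434, 433 bp.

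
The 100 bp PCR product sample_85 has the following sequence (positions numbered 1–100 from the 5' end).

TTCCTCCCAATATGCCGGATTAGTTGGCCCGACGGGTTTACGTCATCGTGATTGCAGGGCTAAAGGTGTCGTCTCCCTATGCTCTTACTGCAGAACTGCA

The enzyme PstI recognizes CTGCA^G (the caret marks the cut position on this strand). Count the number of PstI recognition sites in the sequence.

CTGCAG occurs starting at position 88.
PstI cuts at 1 site.

1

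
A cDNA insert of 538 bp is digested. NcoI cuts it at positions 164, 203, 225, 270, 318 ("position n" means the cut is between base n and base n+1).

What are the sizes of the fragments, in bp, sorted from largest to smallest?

Linear molecule, 5 cuts → 6 fragments:
  164 − 0 = 164 bp
  203 − 164 = 39 bp
  225 − 203 = 22 bp
  270 − 225 = 45 bp
  318 − 270 = 48 bp
  538 − 318 = 220 bp
Sorted largest to smallest: 220, 164, 48, 45, 39, 22 bp.

220, 164, 48, 45, 39, 22 bp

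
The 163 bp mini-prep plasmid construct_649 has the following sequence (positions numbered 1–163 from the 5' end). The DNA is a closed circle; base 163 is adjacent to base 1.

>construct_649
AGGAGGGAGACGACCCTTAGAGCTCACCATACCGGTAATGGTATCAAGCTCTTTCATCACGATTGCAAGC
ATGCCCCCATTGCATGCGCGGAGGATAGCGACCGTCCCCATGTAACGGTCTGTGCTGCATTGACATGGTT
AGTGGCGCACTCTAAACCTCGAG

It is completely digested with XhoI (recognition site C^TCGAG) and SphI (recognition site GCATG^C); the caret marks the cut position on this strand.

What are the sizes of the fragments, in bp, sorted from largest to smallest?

78, 72, 13 bp

The XhoI site (CTCGAG) starts at position 158.
XhoI cuts after the first base of each site, so after position 158.
SphI sites (GCATGC) start at positions 69, 82.
SphI cuts after base 5 of each site (before the last base), so after positions 73, 86.
Combined cut positions: 73, 86, 158.
Circular molecule, 3 cuts → 3 fragments:
  74–86 → 13 bp
  87–158 → 72 bp
  159–163 then 1–73 → 5 + 73 = 78 bp
Sorted largest to smallest: 78, 72, 13 bp.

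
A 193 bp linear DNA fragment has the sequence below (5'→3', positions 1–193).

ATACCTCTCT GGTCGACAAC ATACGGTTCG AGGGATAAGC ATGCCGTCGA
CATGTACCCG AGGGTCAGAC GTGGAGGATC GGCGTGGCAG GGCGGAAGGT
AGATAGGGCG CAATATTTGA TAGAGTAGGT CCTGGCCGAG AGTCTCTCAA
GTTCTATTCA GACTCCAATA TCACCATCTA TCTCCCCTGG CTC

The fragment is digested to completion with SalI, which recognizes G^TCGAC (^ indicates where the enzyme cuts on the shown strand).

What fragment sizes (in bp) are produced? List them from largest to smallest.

SalI sites (GTCGAC) start at positions 12, 46.
SalI cuts after the first base of each site, so after positions 12, 46.
Linear molecule, 2 cuts → 3 fragments:
  1–12 → 12 bp
  13–46 → 34 bp
  47–193 → 147 bp
Sorted largest to smallest: 147, 34, 12 bp.

147, 34, 12 bp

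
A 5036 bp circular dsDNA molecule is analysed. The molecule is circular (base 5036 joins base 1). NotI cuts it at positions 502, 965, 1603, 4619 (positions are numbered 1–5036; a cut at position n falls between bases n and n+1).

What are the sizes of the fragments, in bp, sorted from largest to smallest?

Circular molecule, 4 cuts → 4 fragments:
  965 − 502 = 463 bp
  1603 − 965 = 638 bp
  4619 − 1603 = 3016 bp
  wrap: 5036 − 4619 + 502 = 919 bp
Sorted largest to smallest: 3016, 919, 638, 463 bp.

3016, 919, 638, 463 bp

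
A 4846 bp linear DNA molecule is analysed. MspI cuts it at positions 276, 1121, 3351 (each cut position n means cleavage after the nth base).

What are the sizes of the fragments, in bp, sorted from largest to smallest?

2230, 1495, 845, 276 bp

Linear molecule, 3 cuts → 4 fragments:
  276 − 0 = 276 bp
  1121 − 276 = 845 bp
  3351 − 1121 = 2230 bp
  4846 − 3351 = 1495 bp
Sorted largest to smallest: 2230, 1495, 845, 276 bp.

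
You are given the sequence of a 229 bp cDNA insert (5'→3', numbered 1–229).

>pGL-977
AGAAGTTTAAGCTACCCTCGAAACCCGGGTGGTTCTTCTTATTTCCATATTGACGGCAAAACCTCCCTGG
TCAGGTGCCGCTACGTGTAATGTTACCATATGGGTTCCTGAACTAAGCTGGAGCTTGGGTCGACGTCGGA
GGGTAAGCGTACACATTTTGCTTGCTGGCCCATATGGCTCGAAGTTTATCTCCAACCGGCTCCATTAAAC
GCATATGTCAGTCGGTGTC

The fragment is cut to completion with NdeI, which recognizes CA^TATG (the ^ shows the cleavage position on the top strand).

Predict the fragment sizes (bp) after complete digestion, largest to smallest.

NdeI sites (CATATG) start at positions 97, 171, 212.
NdeI cuts after base 2 of each site, so after positions 98, 172, 213.
Linear molecule, 3 cuts → 4 fragments:
  1–98 → 98 bp
  99–172 → 74 bp
  173–213 → 41 bp
  214–229 → 16 bp
Sorted largest to smallest: 98, 74, 41, 16 bp.

98, 74, 41, 16 bp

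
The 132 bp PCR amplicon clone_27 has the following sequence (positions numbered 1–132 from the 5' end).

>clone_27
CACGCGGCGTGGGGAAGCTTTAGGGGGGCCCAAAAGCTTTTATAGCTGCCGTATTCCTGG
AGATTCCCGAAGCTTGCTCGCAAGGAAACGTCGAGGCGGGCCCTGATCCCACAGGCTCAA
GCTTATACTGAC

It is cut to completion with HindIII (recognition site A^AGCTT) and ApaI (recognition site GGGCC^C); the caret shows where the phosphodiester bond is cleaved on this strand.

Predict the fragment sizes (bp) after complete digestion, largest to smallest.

36, 32, 17, 15, 15, 13, 4 bp

HindIII sites (AAGCTT) start at positions 15, 34, 70, 119.
HindIII cuts after the first base of each site, so after positions 15, 34, 70, 119.
ApaI sites (GGGCCC) start at positions 26, 98.
ApaI cuts after base 5 of each site (before the last base), so after positions 30, 102.
Combined cut positions: 15, 30, 34, 70, 102, 119.
Linear molecule, 6 cuts → 7 fragments:
  1–15 → 15 bp
  16–30 → 15 bp
  31–34 → 4 bp
  35–70 → 36 bp
  71–102 → 32 bp
  103–119 → 17 bp
  120–132 → 13 bp
Sorted largest to smallest: 36, 32, 17, 15, 15, 13, 4 bp.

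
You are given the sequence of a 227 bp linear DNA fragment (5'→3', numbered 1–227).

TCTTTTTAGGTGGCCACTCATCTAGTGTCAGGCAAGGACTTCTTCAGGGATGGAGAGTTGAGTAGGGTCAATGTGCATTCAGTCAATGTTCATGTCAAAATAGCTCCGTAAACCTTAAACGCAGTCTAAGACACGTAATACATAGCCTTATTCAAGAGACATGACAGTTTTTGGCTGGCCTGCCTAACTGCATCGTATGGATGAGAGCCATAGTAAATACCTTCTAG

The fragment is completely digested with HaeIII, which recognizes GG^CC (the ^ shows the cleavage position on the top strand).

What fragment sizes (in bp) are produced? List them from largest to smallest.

165, 49, 13 bp

HaeIII sites (GGCC) start at positions 12, 177.
HaeIII cuts after base 2 of each site, so after positions 13, 178.
Linear molecule, 2 cuts → 3 fragments:
  1–13 → 13 bp
  14–178 → 165 bp
  179–227 → 49 bp
Sorted largest to smallest: 165, 49, 13 bp.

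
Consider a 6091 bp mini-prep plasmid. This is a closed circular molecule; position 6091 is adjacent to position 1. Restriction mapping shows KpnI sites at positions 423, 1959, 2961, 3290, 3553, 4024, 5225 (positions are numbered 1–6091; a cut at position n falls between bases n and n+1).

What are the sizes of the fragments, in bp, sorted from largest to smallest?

1536, 1289, 1201, 1002, 471, 329, 263 bp

Circular molecule, 7 cuts → 7 fragments:
  1959 − 423 = 1536 bp
  2961 − 1959 = 1002 bp
  3290 − 2961 = 329 bp
  3553 − 3290 = 263 bp
  4024 − 3553 = 471 bp
  5225 − 4024 = 1201 bp
  wrap: 6091 − 5225 + 423 = 1289 bp
Sorted largest to smallest: 1536, 1289, 1201, 1002, 471, 329, 263 bp.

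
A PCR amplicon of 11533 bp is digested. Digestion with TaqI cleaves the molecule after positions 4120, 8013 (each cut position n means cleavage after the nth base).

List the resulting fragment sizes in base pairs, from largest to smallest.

Linear molecule, 2 cuts → 3 fragments:
  4120 − 0 = 4120 bp
  8013 − 4120 = 3893 bp
  11533 − 8013 = 3520 bp
Sorted largest to smallest: 4120, 3893, 3520 bp.

4120, 3893, 3520 bp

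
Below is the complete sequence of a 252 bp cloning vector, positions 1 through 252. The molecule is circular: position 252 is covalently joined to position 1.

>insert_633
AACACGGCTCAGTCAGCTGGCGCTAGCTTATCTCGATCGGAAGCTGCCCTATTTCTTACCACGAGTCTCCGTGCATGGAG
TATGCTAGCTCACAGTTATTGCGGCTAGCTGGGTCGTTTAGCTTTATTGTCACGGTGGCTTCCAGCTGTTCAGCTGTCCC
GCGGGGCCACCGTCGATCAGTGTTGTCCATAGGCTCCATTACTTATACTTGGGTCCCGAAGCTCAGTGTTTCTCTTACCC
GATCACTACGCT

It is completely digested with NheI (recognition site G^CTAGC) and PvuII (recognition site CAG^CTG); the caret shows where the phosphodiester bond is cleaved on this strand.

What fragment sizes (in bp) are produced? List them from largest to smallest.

115, 62, 41, 20, 8, 6 bp

NheI sites (GCTAGC) start at positions 22, 84, 104.
NheI cuts after the first base of each site, so after positions 22, 84, 104.
PvuII sites (CAGCTG) start at positions 14, 143, 151.
PvuII cuts after base 3 of each site, so after positions 16, 145, 153.
Combined cut positions: 16, 22, 84, 104, 145, 153.
Circular molecule, 6 cuts → 6 fragments:
  17–22 → 6 bp
  23–84 → 62 bp
  85–104 → 20 bp
  105–145 → 41 bp
  146–153 → 8 bp
  154–252 then 1–16 → 99 + 16 = 115 bp
Sorted largest to smallest: 115, 62, 41, 20, 8, 6 bp.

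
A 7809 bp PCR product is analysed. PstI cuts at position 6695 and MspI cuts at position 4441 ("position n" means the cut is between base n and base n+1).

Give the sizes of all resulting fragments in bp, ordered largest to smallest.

Combined cut positions (sorted): 4441, 6695.
Linear molecule, 2 cuts → 3 fragments:
  4441 − 0 = 4441 bp
  6695 − 4441 = 2254 bp
  7809 − 6695 = 1114 bp
Sorted largest to smallest: 4441, 2254, 1114 bp.

4441, 2254, 1114 bp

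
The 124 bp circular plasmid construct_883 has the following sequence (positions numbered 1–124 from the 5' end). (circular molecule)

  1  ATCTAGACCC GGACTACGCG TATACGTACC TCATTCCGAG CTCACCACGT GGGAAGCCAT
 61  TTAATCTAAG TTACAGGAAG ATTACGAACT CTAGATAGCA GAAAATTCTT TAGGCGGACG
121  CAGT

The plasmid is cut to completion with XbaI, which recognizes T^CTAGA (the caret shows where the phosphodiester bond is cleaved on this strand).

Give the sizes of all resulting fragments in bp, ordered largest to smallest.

88, 36 bp

XbaI sites (TCTAGA) start at positions 2, 90.
XbaI cuts after the first base of each site, so after positions 2, 90.
Circular molecule, 2 cuts → 2 fragments:
  3–90 → 88 bp
  91–124 then 1–2 → 34 + 2 = 36 bp
Sorted largest to smallest: 88, 36 bp.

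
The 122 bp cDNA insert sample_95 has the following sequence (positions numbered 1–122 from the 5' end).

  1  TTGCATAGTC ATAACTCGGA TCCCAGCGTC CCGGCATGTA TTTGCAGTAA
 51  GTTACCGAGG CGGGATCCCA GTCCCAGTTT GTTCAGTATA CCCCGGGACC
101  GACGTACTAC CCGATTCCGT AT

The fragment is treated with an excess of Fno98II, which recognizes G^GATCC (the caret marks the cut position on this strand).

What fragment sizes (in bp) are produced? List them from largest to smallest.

Fno98II sites (GGATCC) start at positions 18, 63.
Fno98II cuts after the first base of each site, so after positions 18, 63.
Linear molecule, 2 cuts → 3 fragments:
  1–18 → 18 bp
  19–63 → 45 bp
  64–122 → 59 bp
Sorted largest to smallest: 59, 45, 18 bp.

59, 45, 18 bp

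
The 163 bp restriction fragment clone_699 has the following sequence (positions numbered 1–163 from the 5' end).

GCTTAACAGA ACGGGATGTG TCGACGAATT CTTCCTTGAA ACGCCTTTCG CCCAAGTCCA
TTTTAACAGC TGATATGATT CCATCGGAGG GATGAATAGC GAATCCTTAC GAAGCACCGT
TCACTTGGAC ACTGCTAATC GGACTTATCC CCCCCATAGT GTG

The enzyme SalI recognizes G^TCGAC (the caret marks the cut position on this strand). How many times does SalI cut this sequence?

GTCGAC occurs starting at position 20.
SalI cuts at 1 site.

1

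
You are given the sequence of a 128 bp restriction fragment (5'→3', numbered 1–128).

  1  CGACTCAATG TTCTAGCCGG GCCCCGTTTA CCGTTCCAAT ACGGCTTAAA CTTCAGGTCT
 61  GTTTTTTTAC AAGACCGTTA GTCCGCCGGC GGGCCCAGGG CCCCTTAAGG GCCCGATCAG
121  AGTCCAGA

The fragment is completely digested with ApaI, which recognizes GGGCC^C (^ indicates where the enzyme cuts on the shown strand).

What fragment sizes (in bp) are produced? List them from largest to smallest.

72, 23, 15, 11, 7 bp

ApaI sites (GGGCCC) start at positions 19, 91, 98, 109.
ApaI cuts after base 5 of each site (before the last base), so after positions 23, 95, 102, 113.
Linear molecule, 4 cuts → 5 fragments:
  1–23 → 23 bp
  24–95 → 72 bp
  96–102 → 7 bp
  103–113 → 11 bp
  114–128 → 15 bp
Sorted largest to smallest: 72, 23, 15, 11, 7 bp.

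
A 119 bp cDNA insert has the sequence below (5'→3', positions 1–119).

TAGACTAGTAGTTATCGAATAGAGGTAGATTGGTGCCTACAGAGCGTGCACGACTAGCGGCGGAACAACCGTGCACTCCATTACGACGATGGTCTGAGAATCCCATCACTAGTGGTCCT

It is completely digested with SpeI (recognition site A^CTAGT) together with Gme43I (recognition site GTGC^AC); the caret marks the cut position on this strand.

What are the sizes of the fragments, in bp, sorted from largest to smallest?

SpeI sites (ACTAGT) start at positions 4, 108.
SpeI cuts after the first base of each site, so after positions 4, 108.
Gme43I sites (GTGCAC) start at positions 46, 71.
Gme43I cuts after base 4 of each site, so after positions 49, 74.
Combined cut positions: 4, 49, 74, 108.
Linear molecule, 4 cuts → 5 fragments:
  1–4 → 4 bp
  5–49 → 45 bp
  50–74 → 25 bp
  75–108 → 34 bp
  109–119 → 11 bp
Sorted largest to smallest: 45, 34, 25, 11, 4 bp.

45, 34, 25, 11, 4 bp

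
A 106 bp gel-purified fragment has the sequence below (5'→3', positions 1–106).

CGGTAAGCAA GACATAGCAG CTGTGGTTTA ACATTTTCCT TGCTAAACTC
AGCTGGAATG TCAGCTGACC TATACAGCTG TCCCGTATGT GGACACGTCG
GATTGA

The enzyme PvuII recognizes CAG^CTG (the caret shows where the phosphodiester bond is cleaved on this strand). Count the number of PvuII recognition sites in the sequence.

CAGCTG occurs starting at positions 18, 50, 62, 75.
PvuII cuts at 4 sites.

4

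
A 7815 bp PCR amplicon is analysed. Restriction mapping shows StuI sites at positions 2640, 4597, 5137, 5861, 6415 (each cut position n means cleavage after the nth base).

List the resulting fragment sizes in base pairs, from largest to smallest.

Linear molecule, 5 cuts → 6 fragments:
  2640 − 0 = 2640 bp
  4597 − 2640 = 1957 bp
  5137 − 4597 = 540 bp
  5861 − 5137 = 724 bp
  6415 − 5861 = 554 bp
  7815 − 6415 = 1400 bp
Sorted largest to smallest: 2640, 1957, 1400, 724, 554, 540 bp.

2640, 1957, 1400, 724, 554, 540 bp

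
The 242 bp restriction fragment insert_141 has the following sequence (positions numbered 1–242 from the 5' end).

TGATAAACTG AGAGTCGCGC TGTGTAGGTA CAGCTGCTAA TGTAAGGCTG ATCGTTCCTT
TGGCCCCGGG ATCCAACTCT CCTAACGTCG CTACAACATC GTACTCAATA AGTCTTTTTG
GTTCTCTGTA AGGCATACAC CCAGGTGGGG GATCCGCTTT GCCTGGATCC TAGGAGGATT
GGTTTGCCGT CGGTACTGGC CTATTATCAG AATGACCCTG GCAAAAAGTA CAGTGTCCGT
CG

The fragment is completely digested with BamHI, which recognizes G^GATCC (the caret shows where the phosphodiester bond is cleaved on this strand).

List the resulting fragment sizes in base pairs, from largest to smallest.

BamHI sites (GGATCC) start at positions 69, 150, 165.
BamHI cuts after the first base of each site, so after positions 69, 150, 165.
Linear molecule, 3 cuts → 4 fragments:
  1–69 → 69 bp
  70–150 → 81 bp
  151–165 → 15 bp
  166–242 → 77 bp
Sorted largest to smallest: 81, 77, 69, 15 bp.

81, 77, 69, 15 bp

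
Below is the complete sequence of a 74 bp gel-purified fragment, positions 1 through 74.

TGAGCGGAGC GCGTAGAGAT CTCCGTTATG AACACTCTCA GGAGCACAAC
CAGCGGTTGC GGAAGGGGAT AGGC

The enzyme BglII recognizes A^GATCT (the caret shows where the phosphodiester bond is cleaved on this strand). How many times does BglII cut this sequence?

AGATCT occurs starting at position 17.
BglII cuts at 1 site.

1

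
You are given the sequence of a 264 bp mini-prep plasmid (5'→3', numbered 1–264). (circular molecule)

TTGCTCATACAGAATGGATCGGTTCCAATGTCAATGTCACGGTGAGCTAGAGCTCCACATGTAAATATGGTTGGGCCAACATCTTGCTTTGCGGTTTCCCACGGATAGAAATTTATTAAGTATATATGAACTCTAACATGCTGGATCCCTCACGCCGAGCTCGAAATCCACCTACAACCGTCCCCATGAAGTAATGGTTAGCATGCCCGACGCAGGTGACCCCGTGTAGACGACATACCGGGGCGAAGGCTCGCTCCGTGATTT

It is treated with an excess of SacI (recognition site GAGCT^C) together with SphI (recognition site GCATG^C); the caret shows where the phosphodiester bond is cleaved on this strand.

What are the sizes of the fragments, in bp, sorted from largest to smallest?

113, 107, 44 bp

SacI sites (GAGCTC) start at positions 50, 157.
SacI cuts after base 5 of each site (before the last base), so after positions 54, 161.
The SphI site (GCATGC) starts at position 201.
SphI cuts after base 5 of each site (before the last base), so after position 205.
Combined cut positions: 54, 161, 205.
Circular molecule, 3 cuts → 3 fragments:
  55–161 → 107 bp
  162–205 → 44 bp
  206–264 then 1–54 → 59 + 54 = 113 bp
Sorted largest to smallest: 113, 107, 44 bp.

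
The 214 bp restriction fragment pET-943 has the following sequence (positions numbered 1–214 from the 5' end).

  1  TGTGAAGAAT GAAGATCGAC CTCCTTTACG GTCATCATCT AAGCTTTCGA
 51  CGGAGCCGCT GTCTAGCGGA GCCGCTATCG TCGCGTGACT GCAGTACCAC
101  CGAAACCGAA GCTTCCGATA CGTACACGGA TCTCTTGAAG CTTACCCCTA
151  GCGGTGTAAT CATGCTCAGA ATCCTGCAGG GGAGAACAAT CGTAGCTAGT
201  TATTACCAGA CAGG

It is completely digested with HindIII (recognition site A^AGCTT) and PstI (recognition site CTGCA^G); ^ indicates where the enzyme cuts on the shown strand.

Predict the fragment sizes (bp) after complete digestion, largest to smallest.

HindIII sites (AAGCTT) start at positions 41, 109, 138.
HindIII cuts after the first base of each site, so after positions 41, 109, 138.
PstI sites (CTGCAG) start at positions 89, 174.
PstI cuts after base 5 of each site (before the last base), so after positions 93, 178.
Combined cut positions: 41, 93, 109, 138, 178.
Linear molecule, 5 cuts → 6 fragments:
  1–41 → 41 bp
  42–93 → 52 bp
  94–109 → 16 bp
  110–138 → 29 bp
  139–178 → 40 bp
  179–214 → 36 bp
Sorted largest to smallest: 52, 41, 40, 36, 29, 16 bp.

52, 41, 40, 36, 29, 16 bp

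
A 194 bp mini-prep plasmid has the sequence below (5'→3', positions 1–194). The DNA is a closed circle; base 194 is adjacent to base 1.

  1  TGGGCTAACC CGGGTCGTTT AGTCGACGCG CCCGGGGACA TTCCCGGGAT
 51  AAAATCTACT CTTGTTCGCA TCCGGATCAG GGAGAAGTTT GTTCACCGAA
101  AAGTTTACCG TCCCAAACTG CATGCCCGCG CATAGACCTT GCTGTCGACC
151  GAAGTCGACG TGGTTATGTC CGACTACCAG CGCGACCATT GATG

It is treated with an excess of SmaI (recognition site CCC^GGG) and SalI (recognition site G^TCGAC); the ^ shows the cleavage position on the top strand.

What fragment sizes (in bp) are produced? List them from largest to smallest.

SmaI sites (CCCGGG) start at positions 9, 31, 43.
SmaI cuts after base 3 of each site, so after positions 11, 33, 45.
SalI sites (GTCGAC) start at positions 22, 144, 154.
SalI cuts after the first base of each site, so after positions 22, 144, 154.
Combined cut positions: 11, 22, 33, 45, 144, 154.
Circular molecule, 6 cuts → 6 fragments:
  12–22 → 11 bp
  23–33 → 11 bp
  34–45 → 12 bp
  46–144 → 99 bp
  145–154 → 10 bp
  155–194 then 1–11 → 40 + 11 = 51 bp
Sorted largest to smallest: 99, 51, 12, 11, 11, 10 bp.

99, 51, 12, 11, 11, 10 bp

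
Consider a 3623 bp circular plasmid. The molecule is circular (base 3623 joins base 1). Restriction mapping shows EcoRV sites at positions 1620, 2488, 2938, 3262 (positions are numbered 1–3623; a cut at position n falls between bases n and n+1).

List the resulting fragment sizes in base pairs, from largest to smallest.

1981, 868, 450, 324 bp

Circular molecule, 4 cuts → 4 fragments:
  2488 − 1620 = 868 bp
  2938 − 2488 = 450 bp
  3262 − 2938 = 324 bp
  wrap: 3623 − 3262 + 1620 = 1981 bp
Sorted largest to smallest: 1981, 868, 450, 324 bp.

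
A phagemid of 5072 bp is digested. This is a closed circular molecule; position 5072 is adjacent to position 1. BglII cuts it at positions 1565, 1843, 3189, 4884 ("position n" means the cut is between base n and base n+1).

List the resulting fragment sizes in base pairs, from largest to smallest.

1753, 1695, 1346, 278 bp

Circular molecule, 4 cuts → 4 fragments:
  1843 − 1565 = 278 bp
  3189 − 1843 = 1346 bp
  4884 − 3189 = 1695 bp
  wrap: 5072 − 4884 + 1565 = 1753 bp
Sorted largest to smallest: 1753, 1695, 1346, 278 bp.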